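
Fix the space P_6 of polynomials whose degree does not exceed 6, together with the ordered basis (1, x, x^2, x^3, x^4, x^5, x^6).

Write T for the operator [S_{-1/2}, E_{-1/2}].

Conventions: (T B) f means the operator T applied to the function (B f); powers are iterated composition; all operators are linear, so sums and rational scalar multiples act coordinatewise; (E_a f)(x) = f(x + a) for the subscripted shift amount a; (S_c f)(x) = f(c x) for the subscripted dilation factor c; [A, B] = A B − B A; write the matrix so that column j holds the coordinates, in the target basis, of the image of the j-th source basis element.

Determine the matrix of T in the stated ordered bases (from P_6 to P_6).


image of 1: 0
image of x: -3/4
image of x^2: (3/4)x + 3/16
image of x^3: -(9/16)x^2 - (9/32)x - 9/64
image of x^4: (3/8)x^3 + (9/32)x^2 + (9/32)x + 15/256
image of x^5: -(15/64)x^4 - (15/64)x^3 - (45/128)x^2 - (75/512)x - 33/1024
image of x^6: (9/64)x^5 + (45/256)x^4 + (45/128)x^3 + (225/1024)x^2 + (99/1024)x + 63/4096
each image's coordinates form column j of the matrix

the matrix is [[0, -3/4, 3/16, -9/64, 15/256, -33/1024, 63/4096]; [0, 0, 3/4, -9/32, 9/32, -75/512, 99/1024]; [0, 0, 0, -9/16, 9/32, -45/128, 225/1024]; [0, 0, 0, 0, 3/8, -15/64, 45/128]; [0, 0, 0, 0, 0, -15/64, 45/256]; [0, 0, 0, 0, 0, 0, 9/64]; [0, 0, 0, 0, 0, 0, 0]] (rows listed top to bottom)


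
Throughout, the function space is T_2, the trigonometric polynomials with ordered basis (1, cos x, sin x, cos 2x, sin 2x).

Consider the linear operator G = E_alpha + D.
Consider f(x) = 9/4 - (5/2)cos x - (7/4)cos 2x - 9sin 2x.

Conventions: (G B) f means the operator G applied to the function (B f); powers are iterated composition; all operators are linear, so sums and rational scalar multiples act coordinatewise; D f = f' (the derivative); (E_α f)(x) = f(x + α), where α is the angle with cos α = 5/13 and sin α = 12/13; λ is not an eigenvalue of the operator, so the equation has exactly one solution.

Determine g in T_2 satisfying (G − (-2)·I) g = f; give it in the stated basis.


write g with unknown coordinates in the stated basis and equate coefficients in (G − (-2)·I) g = f
solving from the highest basis element down gives g = 3/4 - (155/244)cos x - (125/244)sin x + (2991/1220)cos 2x - (1109/610)sin 2x
check: G g = 3/4 - (75/61)cos x + (125/122)sin x - (8117/1220)cos 2x - (1636/305)sin 2x
so G g − (-2)·g = 9/4 - (5/2)cos x - (7/4)cos 2x - 9sin 2x = f ✓

the image equals g(x) = 3/4 - (155/244)cos x - (125/244)sin x + (2991/1220)cos 2x - (1109/610)sin 2x


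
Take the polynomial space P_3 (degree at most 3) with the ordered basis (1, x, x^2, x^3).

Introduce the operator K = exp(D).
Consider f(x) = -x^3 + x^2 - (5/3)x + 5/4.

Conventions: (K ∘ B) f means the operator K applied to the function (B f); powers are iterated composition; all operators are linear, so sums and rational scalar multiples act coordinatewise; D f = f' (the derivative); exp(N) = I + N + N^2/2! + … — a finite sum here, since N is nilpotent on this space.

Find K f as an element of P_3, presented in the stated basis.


the image equals g(x) = -x^3 - 2x^2 - (8/3)x - 5/12

order-1 term: -3x^2 + 2x - 5/3
order-2 term: -3x + 1
order-3 term: -1
the series for exp(D) f terminates at order 3
exp(D) f = -x^3 - 2x^2 - (8/3)x - 5/12


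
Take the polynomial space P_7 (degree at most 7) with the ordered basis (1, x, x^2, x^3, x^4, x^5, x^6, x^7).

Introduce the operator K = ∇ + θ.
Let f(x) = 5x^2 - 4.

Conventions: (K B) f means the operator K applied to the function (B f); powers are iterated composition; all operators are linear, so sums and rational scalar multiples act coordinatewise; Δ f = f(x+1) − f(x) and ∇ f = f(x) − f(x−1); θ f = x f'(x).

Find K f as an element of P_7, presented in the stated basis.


the result is g(x) = 10x^2 + 10x - 5

∇ f = 10x - 5
θ f = 10x^2
(∇ + θ) f = 10x^2 + 10x - 5


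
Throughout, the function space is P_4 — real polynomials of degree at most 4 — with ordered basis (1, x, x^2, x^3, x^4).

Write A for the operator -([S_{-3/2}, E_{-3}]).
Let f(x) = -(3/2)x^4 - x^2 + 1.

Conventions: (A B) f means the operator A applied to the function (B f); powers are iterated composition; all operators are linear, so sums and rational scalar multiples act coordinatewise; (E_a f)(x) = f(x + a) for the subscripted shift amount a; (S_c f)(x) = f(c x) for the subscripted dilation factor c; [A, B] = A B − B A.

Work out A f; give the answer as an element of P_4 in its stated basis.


E_{-3} f = -(3/2)x^4 + 18x^3 - 82x^2 + 168x - 259/2
S_{-3/2} E_{-3} f = -(243/32)x^4 - (243/4)x^3 - (369/2)x^2 - 252x - 259/2
S_{-3/2} f = -(243/32)x^4 - (9/4)x^2 + 1
E_{-3} S_{-3/2} f = -(243/32)x^4 + (729/8)x^3 - (6597/16)x^2 + (6669/8)x - 20299/32
[S_{-3/2}, E_{-3}] f = -(1215/8)x^3 + (3645/16)x^2 - (8685/8)x + 16155/32
(-([S_{-3/2}, E_{-3}])) f = (1215/8)x^3 - (3645/16)x^2 + (8685/8)x - 16155/32

the image equals g(x) = (1215/8)x^3 - (3645/16)x^2 + (8685/8)x - 16155/32


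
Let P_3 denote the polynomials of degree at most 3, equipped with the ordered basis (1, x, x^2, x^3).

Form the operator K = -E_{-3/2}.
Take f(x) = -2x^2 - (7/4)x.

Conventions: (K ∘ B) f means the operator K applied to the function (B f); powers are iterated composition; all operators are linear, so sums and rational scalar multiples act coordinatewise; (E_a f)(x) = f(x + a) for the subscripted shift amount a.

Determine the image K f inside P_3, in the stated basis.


the result is g(x) = 2x^2 - (17/4)x + 15/8

E_{-3/2} f = -2x^2 + (17/4)x - 15/8
(-E_{-3/2}) f = 2x^2 - (17/4)x + 15/8


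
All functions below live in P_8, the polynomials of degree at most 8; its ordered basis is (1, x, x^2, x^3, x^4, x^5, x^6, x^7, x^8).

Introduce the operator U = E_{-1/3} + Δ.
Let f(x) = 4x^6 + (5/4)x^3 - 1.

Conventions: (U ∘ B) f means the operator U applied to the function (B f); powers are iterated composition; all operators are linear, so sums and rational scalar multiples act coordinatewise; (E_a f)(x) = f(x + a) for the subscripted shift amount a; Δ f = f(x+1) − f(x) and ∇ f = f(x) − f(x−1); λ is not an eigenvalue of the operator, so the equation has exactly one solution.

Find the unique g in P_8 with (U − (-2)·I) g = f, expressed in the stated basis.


write g with unknown coordinates in the stated basis and equate coefficients in (U − (-2)·I) g = f
solving from the highest basis element down gives g = (4/3)x^6 - (16/9)x^5 - (440/81)x^4 + (9535/2916)x^3 + (38705/4374)x^2 - (9749/39366)x - 930767/354294
check: U g = (4/3)x^6 + (32/9)x^5 + (880/81)x^4 - (15425/2916)x^3 - (38705/2187)x^2 + (9749/19683)x + 753620/177147
so U g − (-2)·g = 4x^6 + (5/4)x^3 - 1 = f ✓

g(x) = (4/3)x^6 - (16/9)x^5 - (440/81)x^4 + (9535/2916)x^3 + (38705/4374)x^2 - (9749/39366)x - 930767/354294


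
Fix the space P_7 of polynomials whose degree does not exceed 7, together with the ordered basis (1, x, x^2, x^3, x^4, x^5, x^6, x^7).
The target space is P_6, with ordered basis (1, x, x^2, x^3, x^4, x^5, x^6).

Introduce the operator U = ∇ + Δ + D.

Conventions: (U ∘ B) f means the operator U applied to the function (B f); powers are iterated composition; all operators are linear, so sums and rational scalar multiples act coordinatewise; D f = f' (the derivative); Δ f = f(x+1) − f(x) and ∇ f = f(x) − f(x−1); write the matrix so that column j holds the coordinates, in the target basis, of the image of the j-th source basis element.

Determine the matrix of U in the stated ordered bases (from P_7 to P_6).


image of 1: 0
image of x: 3
image of x^2: 6x
image of x^3: 9x^2 + 2
image of x^4: 12x^3 + 8x
image of x^5: 15x^4 + 20x^2 + 2
image of x^6: 18x^5 + 40x^3 + 12x
image of x^7: 21x^6 + 70x^4 + 42x^2 + 2
each image's coordinates form column j of the matrix

the matrix is [[0, 3, 0, 2, 0, 2, 0, 2]; [0, 0, 6, 0, 8, 0, 12, 0]; [0, 0, 0, 9, 0, 20, 0, 42]; [0, 0, 0, 0, 12, 0, 40, 0]; [0, 0, 0, 0, 0, 15, 0, 70]; [0, 0, 0, 0, 0, 0, 18, 0]; [0, 0, 0, 0, 0, 0, 0, 21]] (rows listed top to bottom)


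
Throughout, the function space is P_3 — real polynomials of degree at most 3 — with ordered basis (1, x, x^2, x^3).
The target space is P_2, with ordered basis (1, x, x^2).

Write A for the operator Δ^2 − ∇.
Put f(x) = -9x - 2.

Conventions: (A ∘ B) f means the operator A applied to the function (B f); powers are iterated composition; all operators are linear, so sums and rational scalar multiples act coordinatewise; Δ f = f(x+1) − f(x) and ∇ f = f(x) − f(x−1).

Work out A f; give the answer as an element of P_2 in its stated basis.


Δ f = -9
Δ Δ f = 0
∇ f = -9
(-∇) f = 9
(Δ^2 − ∇) f = 9

the result is g(x) = 9


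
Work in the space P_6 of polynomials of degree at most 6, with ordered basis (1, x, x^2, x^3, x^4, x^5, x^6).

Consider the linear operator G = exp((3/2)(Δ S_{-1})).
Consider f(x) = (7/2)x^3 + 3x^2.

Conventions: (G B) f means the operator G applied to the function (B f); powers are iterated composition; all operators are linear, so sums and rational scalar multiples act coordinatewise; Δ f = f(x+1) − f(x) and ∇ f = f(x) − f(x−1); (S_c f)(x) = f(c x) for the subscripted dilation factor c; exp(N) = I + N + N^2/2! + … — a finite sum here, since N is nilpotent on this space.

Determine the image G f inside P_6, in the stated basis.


order-1 term: -(63/4)x^2 - (27/4)x - 3/4
order-2 term: -(189/8)x - 27/4
order-3 term: 189/16
the series for exp((3/2)(Δ S_{-1})) f terminates at order 3
exp((3/2)(Δ S_{-1})) f = (7/2)x^3 - (51/4)x^2 - (243/8)x + 69/16

g(x) = (7/2)x^3 - (51/4)x^2 - (243/8)x + 69/16


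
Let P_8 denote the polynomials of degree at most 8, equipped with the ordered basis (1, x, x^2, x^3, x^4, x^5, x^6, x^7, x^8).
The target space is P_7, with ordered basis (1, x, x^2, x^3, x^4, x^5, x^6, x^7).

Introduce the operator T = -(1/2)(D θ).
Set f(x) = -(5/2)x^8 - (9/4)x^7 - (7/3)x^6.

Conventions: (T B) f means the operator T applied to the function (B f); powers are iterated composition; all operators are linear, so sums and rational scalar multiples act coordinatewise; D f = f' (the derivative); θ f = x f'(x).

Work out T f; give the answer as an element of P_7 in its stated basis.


the image equals g(x) = 80x^7 + (441/8)x^6 + 42x^5

θ f = -20x^8 - (63/4)x^7 - 14x^6
D θ f = -160x^7 - (441/4)x^6 - 84x^5
(-(1/2)(D θ)) f = 80x^7 + (441/8)x^6 + 42x^5


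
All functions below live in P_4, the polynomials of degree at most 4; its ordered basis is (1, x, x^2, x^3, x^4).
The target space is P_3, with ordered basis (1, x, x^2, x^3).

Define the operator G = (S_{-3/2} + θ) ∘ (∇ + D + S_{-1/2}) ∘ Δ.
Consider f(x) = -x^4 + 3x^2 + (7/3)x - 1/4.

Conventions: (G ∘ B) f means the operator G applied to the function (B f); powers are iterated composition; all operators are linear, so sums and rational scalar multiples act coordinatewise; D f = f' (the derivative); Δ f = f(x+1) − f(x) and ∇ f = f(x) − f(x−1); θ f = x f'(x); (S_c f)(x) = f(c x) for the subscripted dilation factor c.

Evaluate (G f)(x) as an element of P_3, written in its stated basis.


Δ f = -4x^3 - 6x^2 + 2x + 13/3
∇ Δ f = -12x^2 + 4
D Δ f = -12x^2 - 12x + 2
S_{-1/2} Δ f = (1/2)x^3 - (3/2)x^2 - x + 13/3
(∇ + D + S_{-1/2}) Δ f = (1/2)x^3 - (51/2)x^2 - 13x + 31/3
S_{-3/2} ((∇ + D + S_{-1/2}) ∘ Δ) f = -(27/16)x^3 - (459/8)x^2 + (39/2)x + 31/3
θ ((∇ + D + S_{-1/2}) ∘ Δ) f = (3/2)x^3 - 51x^2 - 13x
(S_{-3/2} + θ) ((∇ + D + S_{-1/2}) ∘ Δ) f = -(3/16)x^3 - (867/8)x^2 + (13/2)x + 31/3

the result is g(x) = -(3/16)x^3 - (867/8)x^2 + (13/2)x + 31/3


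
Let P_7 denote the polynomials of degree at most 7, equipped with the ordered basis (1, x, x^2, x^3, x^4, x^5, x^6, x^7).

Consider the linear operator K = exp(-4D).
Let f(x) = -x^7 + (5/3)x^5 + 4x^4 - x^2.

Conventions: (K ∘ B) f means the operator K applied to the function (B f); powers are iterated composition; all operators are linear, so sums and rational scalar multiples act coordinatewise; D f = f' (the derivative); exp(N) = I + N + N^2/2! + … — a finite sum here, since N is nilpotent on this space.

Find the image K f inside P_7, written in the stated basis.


g(x) = -x^7 + 28x^6 - (1003/3)x^5 + (6632/3)x^4 - (26272/3)x^3 + (62461/3)x^2 - (82664/3)x + 47056/3

order-1 term: 28x^6 - (100/3)x^4 - 64x^3 + 8x
order-2 term: -336x^5 + (800/3)x^3 + 384x^2 - 16
order-3 term: 2240x^4 - (3200/3)x^2 - 1024x
order-4 term: -8960x^3 + (6400/3)x + 1024
order-5 term: 21504x^2 - 5120/3
order-6 term: -28672x
order-7 term: 16384
the series for exp(-4D) f terminates at order 7
exp(-4D) f = -x^7 + 28x^6 - (1003/3)x^5 + (6632/3)x^4 - (26272/3)x^3 + (62461/3)x^2 - (82664/3)x + 47056/3


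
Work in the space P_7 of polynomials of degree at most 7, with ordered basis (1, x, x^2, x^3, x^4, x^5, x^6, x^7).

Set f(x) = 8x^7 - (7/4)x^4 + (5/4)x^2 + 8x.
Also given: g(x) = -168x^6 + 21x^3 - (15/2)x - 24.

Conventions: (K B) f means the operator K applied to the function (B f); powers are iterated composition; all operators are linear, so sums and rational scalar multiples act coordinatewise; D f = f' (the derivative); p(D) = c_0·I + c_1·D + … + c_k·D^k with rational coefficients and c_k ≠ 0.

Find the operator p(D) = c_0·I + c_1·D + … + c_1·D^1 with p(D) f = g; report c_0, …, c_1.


p(D) = -3·D, i.e. c_0 = 0, c_1 = -3

D^0 f = 8x^7 - (7/4)x^4 + (5/4)x^2 + 8x
D^1 f = 56x^6 - 7x^3 + (5/2)x + 8
matching coefficients of g against c_0 f + c_1 Df + … from the top degree down determines the c_i
solution: c_0 = 0, c_1 = -3


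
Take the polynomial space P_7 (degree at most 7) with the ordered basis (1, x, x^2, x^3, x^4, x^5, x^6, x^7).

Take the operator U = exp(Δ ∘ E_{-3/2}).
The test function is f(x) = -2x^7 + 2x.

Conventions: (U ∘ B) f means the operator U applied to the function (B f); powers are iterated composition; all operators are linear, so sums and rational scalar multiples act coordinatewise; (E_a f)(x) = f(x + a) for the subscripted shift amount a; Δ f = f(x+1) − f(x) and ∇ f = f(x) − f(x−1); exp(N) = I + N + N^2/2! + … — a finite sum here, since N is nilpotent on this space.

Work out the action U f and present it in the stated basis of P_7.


the image equals g(x) = -2x^7 - 14x^6 + 42x^5 + (245/2)x^4 - 630x^3 + (3003/8)x^2 + (4453/4)x - 30465/32

order-1 term: -14x^6 + 84x^5 - (455/2)x^4 + 350x^3 - (2541/8)x^2 + (637/4)x - 1029/32
order-2 term: -42x^5 + 420x^4 - 1750x^3 + 3780x^2 - 4214x + 1932
order-3 term: -70x^4 + 840x^3 - 3885x^2 + 8190x - 53011/8
order-4 term: -70x^3 + 840x^2 - 3430x + 4760
order-5 term: -42x^2 + 420x - 2135/2
order-6 term: -14x + 84
order-7 term: -2
the series for exp(Δ ∘ E_{-3/2}) f terminates at order 7
exp(Δ ∘ E_{-3/2}) f = -2x^7 - 14x^6 + 42x^5 + (245/2)x^4 - 630x^3 + (3003/8)x^2 + (4453/4)x - 30465/32


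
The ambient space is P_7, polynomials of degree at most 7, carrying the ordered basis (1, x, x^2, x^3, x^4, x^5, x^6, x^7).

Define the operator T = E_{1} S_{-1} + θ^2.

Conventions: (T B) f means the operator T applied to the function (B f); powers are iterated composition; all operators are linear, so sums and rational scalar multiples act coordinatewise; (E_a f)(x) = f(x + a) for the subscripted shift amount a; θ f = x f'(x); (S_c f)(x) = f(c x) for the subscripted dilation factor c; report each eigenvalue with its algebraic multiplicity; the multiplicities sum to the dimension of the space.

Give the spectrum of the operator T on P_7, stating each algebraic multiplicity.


image of 1: 1
image of x: -1
image of x^2: 5x^2 + 2x + 1
image of x^3: 8x^3 - 3x^2 - 3x - 1
image of x^4: 17x^4 + 4x^3 + 6x^2 + 4x + 1
image of x^5: 24x^5 - 5x^4 - 10x^3 - 10x^2 - 5x - 1
image of x^6: 37x^6 + 6x^5 + 15x^4 + 20x^3 + 15x^2 + 6x + 1
image of x^7: 48x^7 - 7x^6 - 21x^5 - 35x^4 - 35x^3 - 21x^2 - 7x - 1
the matrix is upper triangular; its diagonal is (1, 0, 5, 8, 17, 24, 37, 48)
for a triangular matrix the eigenvalues are the diagonal entries, with algebraic multiplicity their repetition count

λ = 0 (multiplicity 1), λ = 1 (multiplicity 1), λ = 5 (multiplicity 1), λ = 8 (multiplicity 1), λ = 17 (multiplicity 1), λ = 24 (multiplicity 1), λ = 37 (multiplicity 1), λ = 48 (multiplicity 1)


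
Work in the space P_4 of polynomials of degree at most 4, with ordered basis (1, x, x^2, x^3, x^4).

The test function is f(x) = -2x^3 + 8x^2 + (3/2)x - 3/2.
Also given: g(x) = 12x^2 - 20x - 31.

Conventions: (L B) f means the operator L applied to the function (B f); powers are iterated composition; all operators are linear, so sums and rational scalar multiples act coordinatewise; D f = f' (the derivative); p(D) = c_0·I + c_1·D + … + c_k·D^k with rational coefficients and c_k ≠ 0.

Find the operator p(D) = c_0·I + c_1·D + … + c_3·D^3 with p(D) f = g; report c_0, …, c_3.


D^0 f = -2x^3 + 8x^2 + (3/2)x - 3/2
D^1 f = -6x^2 + 16x + 3/2
D^2 f = -12x + 16
D^3 f = -12
matching coefficients of g against c_0 f + c_1 Df + … from the top degree down determines the c_i
solution: c_0 = 0, c_1 = -2, c_2 = -1, c_3 = 1

p(D) = -2·D − D^2 + D^3, i.e. c_0 = 0, c_1 = -2, c_2 = -1, c_3 = 1


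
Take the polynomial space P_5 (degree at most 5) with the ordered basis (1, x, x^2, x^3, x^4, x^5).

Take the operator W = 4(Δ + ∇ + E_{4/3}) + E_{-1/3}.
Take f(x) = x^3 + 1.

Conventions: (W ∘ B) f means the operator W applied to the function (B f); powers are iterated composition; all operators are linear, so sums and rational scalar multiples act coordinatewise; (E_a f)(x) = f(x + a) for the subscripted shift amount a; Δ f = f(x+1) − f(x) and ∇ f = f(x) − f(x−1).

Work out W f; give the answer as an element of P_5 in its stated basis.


Δ f = 3x^2 + 3x + 1
∇ f = 3x^2 - 3x + 1
E_{4/3} f = x^3 + 4x^2 + (16/3)x + 91/27
(Δ + ∇ + E_{4/3}) f = x^3 + 10x^2 + (16/3)x + 145/27
(4(Δ + ∇ + E_{4/3})) f = 4x^3 + 40x^2 + (64/3)x + 580/27
E_{-1/3} f = x^3 - x^2 + (1/3)x + 26/27
(4(Δ + ∇ + E_{4/3}) + E_{-1/3}) f = 5x^3 + 39x^2 + (65/3)x + 202/9

the image equals g(x) = 5x^3 + 39x^2 + (65/3)x + 202/9


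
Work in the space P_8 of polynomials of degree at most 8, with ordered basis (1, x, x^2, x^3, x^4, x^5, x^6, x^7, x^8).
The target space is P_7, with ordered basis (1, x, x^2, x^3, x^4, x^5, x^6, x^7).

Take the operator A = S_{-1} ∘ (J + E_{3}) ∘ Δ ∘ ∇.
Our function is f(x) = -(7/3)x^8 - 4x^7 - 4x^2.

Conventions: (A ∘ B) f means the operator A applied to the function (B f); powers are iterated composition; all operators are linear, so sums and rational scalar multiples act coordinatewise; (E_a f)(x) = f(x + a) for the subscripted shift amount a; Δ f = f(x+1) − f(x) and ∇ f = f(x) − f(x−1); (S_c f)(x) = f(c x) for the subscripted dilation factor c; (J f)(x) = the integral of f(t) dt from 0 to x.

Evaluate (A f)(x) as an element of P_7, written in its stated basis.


∇ f = -(56/3)x^7 + (112/3)x^6 - (140/3)x^5 + (70/3)x^4 + (28/3)x^3 - (56/3)x^2 + (4/3)x + 7/3
Δ ∇ f = -(392/3)x^6 - 168x^5 - (980/3)x^4 - 280x^3 - (392/3)x^2 - 56x - 38/3
J (Δ ∘ ∇) f = -(56/3)x^7 - 28x^6 - (196/3)x^5 - 70x^4 - (392/9)x^3 - 28x^2 - (38/3)x
E_{3} (Δ ∘ ∇) f = -(392/3)x^6 - 2520x^5 - (61460/3)x^4 - 89880x^3 - (673232/3)x^2 - 302232x - 514370/3
(J + E_{3}) (Δ ∘ ∇) f = -(56/3)x^7 - (476/3)x^6 - (7756/3)x^5 - (61670/3)x^4 - (809312/9)x^3 - (673316/3)x^2 - (906734/3)x - 514370/3
S_{-1} (J + E_{3}) (Δ ∘ ∇) f = (56/3)x^7 - (476/3)x^6 + (7756/3)x^5 - (61670/3)x^4 + (809312/9)x^3 - (673316/3)x^2 + (906734/3)x - 514370/3

g(x) = (56/3)x^7 - (476/3)x^6 + (7756/3)x^5 - (61670/3)x^4 + (809312/9)x^3 - (673316/3)x^2 + (906734/3)x - 514370/3


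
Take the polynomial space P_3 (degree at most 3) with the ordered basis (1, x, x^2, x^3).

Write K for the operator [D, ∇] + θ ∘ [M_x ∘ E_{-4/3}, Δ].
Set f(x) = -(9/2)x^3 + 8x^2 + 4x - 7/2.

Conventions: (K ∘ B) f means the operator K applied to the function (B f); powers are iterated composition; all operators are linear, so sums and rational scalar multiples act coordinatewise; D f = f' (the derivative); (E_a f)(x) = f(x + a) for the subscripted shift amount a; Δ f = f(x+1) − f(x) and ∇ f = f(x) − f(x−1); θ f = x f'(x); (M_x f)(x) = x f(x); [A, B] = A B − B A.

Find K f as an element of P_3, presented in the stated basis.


the result is g(x) = (27/2)x^3 - 25x^2 + (17/6)x

∇ f = -(27/2)x^2 + (59/2)x - 17/2
D ∇ f = -27x + 59/2
D f = -(27/2)x^2 + 16x + 4
∇ D f = -27x + 59/2
[D, ∇] f = 0
Δ f = -(27/2)x^2 + (5/2)x + 15/2
E_{-4/3} Δ f = -(27/2)x^2 + (77/2)x - 119/6
M_x E_{-4/3} Δ f = -(27/2)x^3 + (77/2)x^2 - (119/6)x
E_{-4/3} f = -(9/2)x^3 + 26x^2 - (124/3)x + 289/18
M_x E_{-4/3} f = -(9/2)x^4 + 26x^3 - (124/3)x^2 + (289/18)x
Δ (M_x ∘ E_{-4/3}) f = -18x^3 + 51x^2 - (68/3)x - 34/9
[M_x ∘ E_{-4/3}, Δ] f = (9/2)x^3 - (25/2)x^2 + (17/6)x + 34/9
θ [M_x ∘ E_{-4/3}, Δ] f = (27/2)x^3 - 25x^2 + (17/6)x
([D, ∇] + θ ∘ [M_x ∘ E_{-4/3}, Δ]) f = (27/2)x^3 - 25x^2 + (17/6)x


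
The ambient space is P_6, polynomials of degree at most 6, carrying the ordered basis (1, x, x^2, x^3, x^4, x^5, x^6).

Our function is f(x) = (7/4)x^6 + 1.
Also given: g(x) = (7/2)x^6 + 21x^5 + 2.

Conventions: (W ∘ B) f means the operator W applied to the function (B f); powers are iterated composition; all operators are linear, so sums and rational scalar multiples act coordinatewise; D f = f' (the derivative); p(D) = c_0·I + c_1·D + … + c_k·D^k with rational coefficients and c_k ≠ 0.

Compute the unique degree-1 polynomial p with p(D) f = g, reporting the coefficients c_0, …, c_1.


D^0 f = (7/4)x^6 + 1
D^1 f = (21/2)x^5
matching coefficients of g against c_0 f + c_1 Df + … from the top degree down determines the c_i
solution: c_0 = 2, c_1 = 2

p(D) = 2·I + 2·D, i.e. c_0 = 2, c_1 = 2


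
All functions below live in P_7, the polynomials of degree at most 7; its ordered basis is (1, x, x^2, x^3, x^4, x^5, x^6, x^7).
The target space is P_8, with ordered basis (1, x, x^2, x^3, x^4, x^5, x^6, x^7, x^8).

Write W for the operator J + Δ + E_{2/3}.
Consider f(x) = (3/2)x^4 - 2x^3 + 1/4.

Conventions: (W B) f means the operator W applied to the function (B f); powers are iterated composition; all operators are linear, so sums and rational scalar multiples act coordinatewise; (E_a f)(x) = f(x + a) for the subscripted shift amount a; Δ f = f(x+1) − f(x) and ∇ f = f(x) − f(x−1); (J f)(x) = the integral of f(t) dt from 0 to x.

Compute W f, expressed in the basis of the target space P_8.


J f = (3/10)x^5 - (1/2)x^4 + (1/4)x
Δ f = 6x^3 + 3x^2 - 1/2
E_{2/3} f = (3/2)x^4 + 2x^3 - (8/9)x - 5/108
(J + Δ + E_{2/3}) f = (3/10)x^5 + x^4 + 8x^3 + 3x^2 - (23/36)x - 59/108

the image equals g(x) = (3/10)x^5 + x^4 + 8x^3 + 3x^2 - (23/36)x - 59/108


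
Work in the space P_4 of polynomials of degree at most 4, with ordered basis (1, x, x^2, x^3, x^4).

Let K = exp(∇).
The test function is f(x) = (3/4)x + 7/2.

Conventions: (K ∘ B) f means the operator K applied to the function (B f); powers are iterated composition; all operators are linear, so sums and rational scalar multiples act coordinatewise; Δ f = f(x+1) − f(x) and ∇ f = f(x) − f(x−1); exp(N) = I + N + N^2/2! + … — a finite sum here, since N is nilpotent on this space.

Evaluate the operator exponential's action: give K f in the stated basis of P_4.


order-1 term: 3/4
the series for exp(∇) f terminates at order 1
exp(∇) f = (3/4)x + 17/4

the result is g(x) = (3/4)x + 17/4


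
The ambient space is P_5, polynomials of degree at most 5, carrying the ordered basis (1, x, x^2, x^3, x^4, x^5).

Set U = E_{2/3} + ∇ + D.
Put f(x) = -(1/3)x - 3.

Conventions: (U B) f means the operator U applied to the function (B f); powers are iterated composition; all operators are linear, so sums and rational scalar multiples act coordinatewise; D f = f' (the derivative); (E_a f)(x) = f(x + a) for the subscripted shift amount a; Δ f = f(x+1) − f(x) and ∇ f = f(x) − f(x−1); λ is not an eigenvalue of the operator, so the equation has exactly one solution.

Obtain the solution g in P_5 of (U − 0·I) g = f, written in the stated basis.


write g with unknown coordinates in the stated basis and equate coefficients in (U − 0·I) g = f
solving from the highest basis element down gives g = -(1/3)x - 19/9
check: U g = -(1/3)x - 3
so U g − 0·g = -(1/3)x - 3 = f ✓

the image equals g(x) = -(1/3)x - 19/9


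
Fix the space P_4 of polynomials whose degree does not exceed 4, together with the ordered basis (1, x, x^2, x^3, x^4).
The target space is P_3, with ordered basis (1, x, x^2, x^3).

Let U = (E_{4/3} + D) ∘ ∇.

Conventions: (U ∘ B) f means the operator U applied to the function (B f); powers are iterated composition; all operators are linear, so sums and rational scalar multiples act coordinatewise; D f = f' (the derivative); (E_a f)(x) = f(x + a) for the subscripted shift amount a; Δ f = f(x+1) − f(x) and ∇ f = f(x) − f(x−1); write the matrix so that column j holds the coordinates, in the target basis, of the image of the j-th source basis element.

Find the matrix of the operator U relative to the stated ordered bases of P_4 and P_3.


the matrix is [[0, 1, 11/3, -2/3, 193/27]; [0, 0, 2, 11, -8/3]; [0, 0, 0, 3, 22]; [0, 0, 0, 0, 4]] (rows listed top to bottom)

image of 1: 0
image of x: 1
image of x^2: 2x + 11/3
image of x^3: 3x^2 + 11x - 2/3
image of x^4: 4x^3 + 22x^2 - (8/3)x + 193/27
each image's coordinates form column j of the matrix


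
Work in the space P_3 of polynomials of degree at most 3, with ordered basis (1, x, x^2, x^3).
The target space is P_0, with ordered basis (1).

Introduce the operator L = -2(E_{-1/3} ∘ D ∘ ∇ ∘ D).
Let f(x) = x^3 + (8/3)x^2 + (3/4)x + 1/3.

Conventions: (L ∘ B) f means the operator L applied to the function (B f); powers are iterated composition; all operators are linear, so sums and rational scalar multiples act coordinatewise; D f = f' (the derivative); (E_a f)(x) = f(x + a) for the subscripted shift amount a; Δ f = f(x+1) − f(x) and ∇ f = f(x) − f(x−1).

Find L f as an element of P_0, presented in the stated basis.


D f = 3x^2 + (16/3)x + 3/4
∇ D f = 6x + 7/3
D ∇ D f = 6
E_{-1/3} (D ∘ ∇ ∘ D) f = 6
(-2(E_{-1/3} ∘ D ∘ ∇ ∘ D)) f = -12

g(x) = -12


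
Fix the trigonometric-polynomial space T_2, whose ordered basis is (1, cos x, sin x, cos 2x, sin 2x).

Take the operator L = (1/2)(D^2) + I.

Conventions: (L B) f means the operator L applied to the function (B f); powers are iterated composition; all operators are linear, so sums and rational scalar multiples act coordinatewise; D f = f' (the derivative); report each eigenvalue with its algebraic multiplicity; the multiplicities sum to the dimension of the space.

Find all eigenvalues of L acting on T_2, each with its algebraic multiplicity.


λ = -1 (multiplicity 2), λ = 1/2 (multiplicity 2), λ = 1 (multiplicity 1)

image of 1: 1
image of cos x: (1/2)cos x
image of sin x: (1/2)sin x
image of cos 2x: -cos 2x
image of sin 2x: -sin 2x
the matrix is diagonal; its diagonal is (1, 1/2, 1/2, -1, -1)
for a triangular matrix the eigenvalues are the diagonal entries, with algebraic multiplicity their repetition count


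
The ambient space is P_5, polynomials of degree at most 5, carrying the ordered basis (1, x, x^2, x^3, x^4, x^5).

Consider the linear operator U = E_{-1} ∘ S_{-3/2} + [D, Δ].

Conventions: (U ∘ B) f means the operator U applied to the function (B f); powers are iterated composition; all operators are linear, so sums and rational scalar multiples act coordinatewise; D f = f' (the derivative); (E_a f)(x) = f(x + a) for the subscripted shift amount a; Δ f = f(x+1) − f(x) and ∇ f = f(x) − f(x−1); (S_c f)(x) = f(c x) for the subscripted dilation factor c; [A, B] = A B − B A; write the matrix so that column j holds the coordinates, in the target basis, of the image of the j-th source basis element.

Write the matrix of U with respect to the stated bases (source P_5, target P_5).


image of 1: 1
image of x: -(3/2)x + 3/2
image of x^2: (9/4)x^2 - (9/2)x + 9/4
image of x^3: -(27/8)x^3 + (81/8)x^2 - (81/8)x + 27/8
image of x^4: (81/16)x^4 - (81/4)x^3 + (243/8)x^2 - (81/4)x + 81/16
image of x^5: -(243/32)x^5 + (1215/32)x^4 - (1215/16)x^3 + (1215/16)x^2 - (1215/32)x + 243/32
each image's coordinates form column j of the matrix

the matrix is [[1, 3/2, 9/4, 27/8, 81/16, 243/32]; [0, -3/2, -9/2, -81/8, -81/4, -1215/32]; [0, 0, 9/4, 81/8, 243/8, 1215/16]; [0, 0, 0, -27/8, -81/4, -1215/16]; [0, 0, 0, 0, 81/16, 1215/32]; [0, 0, 0, 0, 0, -243/32]] (rows listed top to bottom)


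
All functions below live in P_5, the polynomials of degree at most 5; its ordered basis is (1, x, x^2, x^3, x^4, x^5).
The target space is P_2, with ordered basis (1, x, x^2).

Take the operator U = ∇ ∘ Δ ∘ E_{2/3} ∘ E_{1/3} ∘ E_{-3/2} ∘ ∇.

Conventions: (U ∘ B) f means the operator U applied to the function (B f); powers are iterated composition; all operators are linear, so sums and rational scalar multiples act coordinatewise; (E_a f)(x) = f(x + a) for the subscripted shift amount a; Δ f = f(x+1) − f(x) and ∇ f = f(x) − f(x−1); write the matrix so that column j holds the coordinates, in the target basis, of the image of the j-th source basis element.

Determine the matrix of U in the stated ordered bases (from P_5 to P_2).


the matrix is [[0, 0, 0, 6, -24, 75]; [0, 0, 0, 0, 24, -120]; [0, 0, 0, 0, 0, 60]] (rows listed top to bottom)

image of 1: 0
image of x: 0
image of x^2: 0
image of x^3: 6
image of x^4: 24x - 24
image of x^5: 60x^2 - 120x + 75
each image's coordinates form column j of the matrix


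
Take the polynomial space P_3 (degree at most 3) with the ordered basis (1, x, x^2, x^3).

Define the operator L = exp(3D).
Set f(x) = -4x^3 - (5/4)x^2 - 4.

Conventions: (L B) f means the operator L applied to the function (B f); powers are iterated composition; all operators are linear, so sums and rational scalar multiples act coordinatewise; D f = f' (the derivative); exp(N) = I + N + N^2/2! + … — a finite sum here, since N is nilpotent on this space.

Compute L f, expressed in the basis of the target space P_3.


the result is g(x) = -4x^3 - (149/4)x^2 - (231/2)x - 493/4

order-1 term: -36x^2 - (15/2)x
order-2 term: -108x - 45/4
order-3 term: -108
the series for exp(3D) f terminates at order 3
exp(3D) f = -4x^3 - (149/4)x^2 - (231/2)x - 493/4


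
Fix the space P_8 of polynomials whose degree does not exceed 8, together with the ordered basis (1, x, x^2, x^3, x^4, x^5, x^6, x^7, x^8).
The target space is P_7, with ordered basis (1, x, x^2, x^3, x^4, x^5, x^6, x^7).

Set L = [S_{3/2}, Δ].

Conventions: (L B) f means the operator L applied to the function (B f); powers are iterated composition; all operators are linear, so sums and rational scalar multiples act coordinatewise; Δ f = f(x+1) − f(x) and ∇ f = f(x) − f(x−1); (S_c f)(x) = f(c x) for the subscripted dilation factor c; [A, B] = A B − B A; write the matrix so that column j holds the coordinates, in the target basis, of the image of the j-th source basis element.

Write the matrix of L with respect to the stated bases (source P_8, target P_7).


image of 1: 0
image of x: -1/2
image of x^2: -(3/2)x - 5/4
image of x^3: -(27/8)x^2 - (45/8)x - 19/8
image of x^4: -(27/4)x^3 - (135/8)x^2 - (57/4)x - 65/16
image of x^5: -(405/32)x^4 - (675/16)x^3 - (855/16)x^2 - (975/32)x - 211/32
image of x^6: -(729/32)x^5 - (6075/64)x^4 - (2565/16)x^3 - (8775/64)x^2 - (1899/32)x - 665/64
image of x^7: -(5103/128)x^6 - (25515/128)x^5 - (53865/128)x^4 - (61425/128)x^3 - (39879/128)x^2 - (13965/128)x - 2059/128
image of x^8: -(2187/32)x^7 - (25515/64)x^6 - (32319/32)x^5 - (184275/128)x^4 - (39879/32)x^3 - (41895/64)x^2 - (6177/32)x - 6305/256
each image's coordinates form column j of the matrix

the matrix is [[0, -1/2, -5/4, -19/8, -65/16, -211/32, -665/64, -2059/128, -6305/256]; [0, 0, -3/2, -45/8, -57/4, -975/32, -1899/32, -13965/128, -6177/32]; [0, 0, 0, -27/8, -135/8, -855/16, -8775/64, -39879/128, -41895/64]; [0, 0, 0, 0, -27/4, -675/16, -2565/16, -61425/128, -39879/32]; [0, 0, 0, 0, 0, -405/32, -6075/64, -53865/128, -184275/128]; [0, 0, 0, 0, 0, 0, -729/32, -25515/128, -32319/32]; [0, 0, 0, 0, 0, 0, 0, -5103/128, -25515/64]; [0, 0, 0, 0, 0, 0, 0, 0, -2187/32]] (rows listed top to bottom)


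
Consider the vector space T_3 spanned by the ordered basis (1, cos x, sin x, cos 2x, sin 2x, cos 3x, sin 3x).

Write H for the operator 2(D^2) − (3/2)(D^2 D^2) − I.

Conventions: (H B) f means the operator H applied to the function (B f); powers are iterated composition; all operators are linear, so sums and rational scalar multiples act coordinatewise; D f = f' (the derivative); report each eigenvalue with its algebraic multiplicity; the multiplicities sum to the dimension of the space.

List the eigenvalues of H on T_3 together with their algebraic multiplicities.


λ = -281/2 (multiplicity 2), λ = -33 (multiplicity 2), λ = -9/2 (multiplicity 2), λ = -1 (multiplicity 1)

image of 1: -1
image of cos x: -(9/2)cos x
image of sin x: -(9/2)sin x
image of cos 2x: -33cos 2x
image of sin 2x: -33sin 2x
image of cos 3x: -(281/2)cos 3x
image of sin 3x: -(281/2)sin 3x
the matrix is diagonal; its diagonal is (-1, -9/2, -9/2, -33, -33, -281/2, -281/2)
for a triangular matrix the eigenvalues are the diagonal entries, with algebraic multiplicity their repetition count


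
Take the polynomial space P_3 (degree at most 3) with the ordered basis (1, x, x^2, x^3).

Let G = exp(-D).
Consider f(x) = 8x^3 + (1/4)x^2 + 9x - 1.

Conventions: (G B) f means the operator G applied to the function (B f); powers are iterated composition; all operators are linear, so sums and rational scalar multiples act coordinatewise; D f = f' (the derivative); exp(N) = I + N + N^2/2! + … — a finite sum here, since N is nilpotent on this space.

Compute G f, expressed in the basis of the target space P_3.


order-1 term: -24x^2 - (1/2)x - 9
order-2 term: 24x + 1/4
order-3 term: -8
the series for exp(-D) f terminates at order 3
exp(-D) f = 8x^3 - (95/4)x^2 + (65/2)x - 71/4

g(x) = 8x^3 - (95/4)x^2 + (65/2)x - 71/4


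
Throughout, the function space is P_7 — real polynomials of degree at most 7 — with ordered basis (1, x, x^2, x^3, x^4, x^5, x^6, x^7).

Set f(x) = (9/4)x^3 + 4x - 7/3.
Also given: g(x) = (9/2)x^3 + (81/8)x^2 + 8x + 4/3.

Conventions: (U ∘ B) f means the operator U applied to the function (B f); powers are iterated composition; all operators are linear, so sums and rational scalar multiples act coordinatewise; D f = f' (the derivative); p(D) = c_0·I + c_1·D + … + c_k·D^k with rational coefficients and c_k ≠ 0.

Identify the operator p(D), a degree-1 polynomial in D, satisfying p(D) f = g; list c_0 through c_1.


c_0 = 2, c_1 = 3/2

D^0 f = (9/4)x^3 + 4x - 7/3
D^1 f = (27/4)x^2 + 4
matching coefficients of g against c_0 f + c_1 Df + … from the top degree down determines the c_i
solution: c_0 = 2, c_1 = 3/2


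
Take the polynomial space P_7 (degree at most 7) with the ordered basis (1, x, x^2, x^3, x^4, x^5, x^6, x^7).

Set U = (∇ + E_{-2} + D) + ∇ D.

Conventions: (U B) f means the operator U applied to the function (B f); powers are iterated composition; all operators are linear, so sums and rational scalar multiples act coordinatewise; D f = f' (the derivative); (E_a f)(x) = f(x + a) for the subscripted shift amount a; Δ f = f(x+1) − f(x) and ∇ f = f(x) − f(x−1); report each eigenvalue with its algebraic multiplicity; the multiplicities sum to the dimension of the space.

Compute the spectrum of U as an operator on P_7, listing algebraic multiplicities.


image of 1: 1
image of x: x
image of x^2: x^2 + 5
image of x^3: x^3 + 15x - 10
image of x^4: x^4 + 30x^2 - 40x + 19
image of x^5: x^5 + 50x^3 - 100x^2 + 95x - 36
image of x^6: x^6 + 75x^4 - 200x^3 + 285x^2 - 216x + 69
image of x^7: x^7 + 105x^5 - 350x^4 + 665x^3 - 756x^2 + 483x - 134
the matrix is upper triangular; its diagonal is (1, 1, 1, 1, 1, 1, 1, 1)
for a triangular matrix the eigenvalues are the diagonal entries, with algebraic multiplicity their repetition count

λ = 1 (multiplicity 8)


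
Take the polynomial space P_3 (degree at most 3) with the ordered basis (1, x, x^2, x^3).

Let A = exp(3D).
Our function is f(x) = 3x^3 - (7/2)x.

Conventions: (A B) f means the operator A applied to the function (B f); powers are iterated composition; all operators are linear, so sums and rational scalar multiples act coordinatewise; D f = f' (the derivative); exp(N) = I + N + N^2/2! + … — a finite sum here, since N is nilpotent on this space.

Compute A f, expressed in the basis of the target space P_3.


the result is g(x) = 3x^3 + 27x^2 + (155/2)x + 141/2

order-1 term: 27x^2 - 21/2
order-2 term: 81x
order-3 term: 81
the series for exp(3D) f terminates at order 3
exp(3D) f = 3x^3 + 27x^2 + (155/2)x + 141/2


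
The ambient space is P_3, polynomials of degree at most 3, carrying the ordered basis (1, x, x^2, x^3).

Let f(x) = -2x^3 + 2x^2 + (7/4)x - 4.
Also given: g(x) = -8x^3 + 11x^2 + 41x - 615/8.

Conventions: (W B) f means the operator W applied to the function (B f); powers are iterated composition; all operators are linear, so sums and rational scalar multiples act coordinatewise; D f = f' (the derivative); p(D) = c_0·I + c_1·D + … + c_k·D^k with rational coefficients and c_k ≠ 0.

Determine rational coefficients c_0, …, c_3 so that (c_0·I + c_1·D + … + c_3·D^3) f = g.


p(D) = 4·I − (1/2)·D − 3·D^2 + 4·D^3, i.e. c_0 = 4, c_1 = -1/2, c_2 = -3, c_3 = 4

D^0 f = -2x^3 + 2x^2 + (7/4)x - 4
D^1 f = -6x^2 + 4x + 7/4
D^2 f = -12x + 4
D^3 f = -12
matching coefficients of g against c_0 f + c_1 Df + … from the top degree down determines the c_i
solution: c_0 = 4, c_1 = -1/2, c_2 = -3, c_3 = 4


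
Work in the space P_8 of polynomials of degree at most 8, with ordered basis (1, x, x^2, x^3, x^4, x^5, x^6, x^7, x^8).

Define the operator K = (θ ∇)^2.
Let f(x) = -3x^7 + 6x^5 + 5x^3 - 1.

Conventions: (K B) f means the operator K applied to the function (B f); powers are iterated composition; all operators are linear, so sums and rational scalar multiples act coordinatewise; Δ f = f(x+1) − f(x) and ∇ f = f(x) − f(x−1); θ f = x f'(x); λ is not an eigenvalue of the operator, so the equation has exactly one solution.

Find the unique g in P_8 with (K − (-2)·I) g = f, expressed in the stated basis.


the result is g(x) = -(3/2)x^7 + 948x^5 - 3465x^4 - 108245x^3 + (639135/2)x^2 + 447282x - 1/2

write g with unknown coordinates in the stated basis and equate coefficients in (K − (-2)·I) g = f
solving from the highest basis element down gives g = -(3/2)x^7 + 948x^5 - 3465x^4 - 108245x^3 + (639135/2)x^2 + 447282x - 1/2
check: K g = -1890x^5 + 6930x^4 + 216495x^3 - 639135x^2 - 894564x
so K g − (-2)·g = -3x^7 + 6x^5 + 5x^3 - 1 = f ✓


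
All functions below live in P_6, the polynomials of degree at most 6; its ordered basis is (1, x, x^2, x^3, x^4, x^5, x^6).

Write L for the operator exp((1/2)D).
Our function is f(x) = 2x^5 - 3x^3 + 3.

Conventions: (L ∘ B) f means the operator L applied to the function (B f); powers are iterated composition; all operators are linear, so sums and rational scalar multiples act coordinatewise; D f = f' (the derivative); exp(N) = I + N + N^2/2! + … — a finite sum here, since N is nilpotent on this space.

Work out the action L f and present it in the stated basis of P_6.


order-1 term: 5x^4 - (9/2)x^2
order-2 term: 5x^3 - (9/4)x
order-3 term: (5/2)x^2 - 3/8
order-4 term: (5/8)x
order-5 term: 1/16
the series for exp((1/2)D) f terminates at order 5
exp((1/2)D) f = 2x^5 + 5x^4 + 2x^3 - 2x^2 - (13/8)x + 43/16

the image equals g(x) = 2x^5 + 5x^4 + 2x^3 - 2x^2 - (13/8)x + 43/16


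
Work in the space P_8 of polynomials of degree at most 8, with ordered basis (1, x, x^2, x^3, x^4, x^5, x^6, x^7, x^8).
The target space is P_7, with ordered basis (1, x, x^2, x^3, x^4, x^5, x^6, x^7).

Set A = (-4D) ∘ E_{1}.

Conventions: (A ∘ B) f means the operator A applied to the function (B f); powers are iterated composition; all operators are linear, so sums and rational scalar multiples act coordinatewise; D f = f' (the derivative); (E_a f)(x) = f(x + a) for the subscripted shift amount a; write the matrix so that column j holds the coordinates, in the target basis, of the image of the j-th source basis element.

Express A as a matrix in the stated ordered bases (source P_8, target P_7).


the matrix is [[0, -4, -8, -12, -16, -20, -24, -28, -32]; [0, 0, -8, -24, -48, -80, -120, -168, -224]; [0, 0, 0, -12, -48, -120, -240, -420, -672]; [0, 0, 0, 0, -16, -80, -240, -560, -1120]; [0, 0, 0, 0, 0, -20, -120, -420, -1120]; [0, 0, 0, 0, 0, 0, -24, -168, -672]; [0, 0, 0, 0, 0, 0, 0, -28, -224]; [0, 0, 0, 0, 0, 0, 0, 0, -32]] (rows listed top to bottom)

image of 1: 0
image of x: -4
image of x^2: -8x - 8
image of x^3: -12x^2 - 24x - 12
image of x^4: -16x^3 - 48x^2 - 48x - 16
image of x^5: -20x^4 - 80x^3 - 120x^2 - 80x - 20
image of x^6: -24x^5 - 120x^4 - 240x^3 - 240x^2 - 120x - 24
image of x^7: -28x^6 - 168x^5 - 420x^4 - 560x^3 - 420x^2 - 168x - 28
image of x^8: -32x^7 - 224x^6 - 672x^5 - 1120x^4 - 1120x^3 - 672x^2 - 224x - 32
each image's coordinates form column j of the matrix
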